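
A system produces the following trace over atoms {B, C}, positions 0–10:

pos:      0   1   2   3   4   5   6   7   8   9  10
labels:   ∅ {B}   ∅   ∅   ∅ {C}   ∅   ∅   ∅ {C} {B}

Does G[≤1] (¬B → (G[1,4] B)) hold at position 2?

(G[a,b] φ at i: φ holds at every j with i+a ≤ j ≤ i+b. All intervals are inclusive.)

Does not hold

Check (¬B → (G[1,4] B)) at every j in [2,3]:
  j=2: antecedent true; consequent fails at 3 → ✗
  j=3: antecedent true; consequent fails at 4 → ✗
Fails at j=2 → formula fails.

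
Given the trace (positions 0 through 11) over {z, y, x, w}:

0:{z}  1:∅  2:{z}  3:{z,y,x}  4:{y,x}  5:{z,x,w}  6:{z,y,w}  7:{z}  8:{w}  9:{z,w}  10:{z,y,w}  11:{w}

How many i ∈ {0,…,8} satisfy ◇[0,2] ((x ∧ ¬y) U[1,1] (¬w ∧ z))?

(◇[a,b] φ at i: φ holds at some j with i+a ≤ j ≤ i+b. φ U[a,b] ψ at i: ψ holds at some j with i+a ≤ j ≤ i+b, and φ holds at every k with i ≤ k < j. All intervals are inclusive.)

Evaluate at each i in [0,8]:
  i=0: ✗ (none in [0,2])
  i=1: ✗ (none in [1,3])
  i=2: ✗ (none in [2,4])
  i=3: ✗ (none in [3,5])
  i=4: ✗ (none in [4,6])
  i=5: ✗ (none in [5,7])
  i=6: ✗ (none in [6,8])
  i=7: ✗ (none in [7,9])
  i=8: ✗ (none in [8,10])
Positions where it holds: {} → 0.

0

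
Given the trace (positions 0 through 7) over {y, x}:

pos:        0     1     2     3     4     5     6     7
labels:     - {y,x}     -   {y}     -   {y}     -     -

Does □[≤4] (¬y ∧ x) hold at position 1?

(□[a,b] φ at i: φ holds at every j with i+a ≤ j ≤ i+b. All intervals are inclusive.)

Does not hold

Check (¬y ∧ x) at every j in [1,5]:
  j=1: false
  j=2: false
  j=3: false
  j=4: false
  j=5: false
Fails at j=1 → formula fails.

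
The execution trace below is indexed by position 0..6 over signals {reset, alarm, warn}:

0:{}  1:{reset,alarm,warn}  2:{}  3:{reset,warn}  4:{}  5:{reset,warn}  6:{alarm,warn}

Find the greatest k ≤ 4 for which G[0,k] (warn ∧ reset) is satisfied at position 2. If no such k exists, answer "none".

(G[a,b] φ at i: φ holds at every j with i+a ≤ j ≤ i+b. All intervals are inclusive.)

none

(warn ∧ reset) must hold from j=2 onward; find where it first fails.
  j=2: fails → no k works.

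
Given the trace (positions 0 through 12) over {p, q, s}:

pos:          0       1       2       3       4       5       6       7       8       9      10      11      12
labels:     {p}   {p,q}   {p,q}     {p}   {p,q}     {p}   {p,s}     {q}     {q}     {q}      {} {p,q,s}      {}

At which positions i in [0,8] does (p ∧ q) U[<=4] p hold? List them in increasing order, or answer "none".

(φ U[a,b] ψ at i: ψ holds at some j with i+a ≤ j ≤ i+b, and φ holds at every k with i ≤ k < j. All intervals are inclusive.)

Evaluate at each i in [0,8]:
  i=0: ✓ (rhs at j=0)
  i=1: ✓ (rhs at j=1)
  i=2: ✓ (rhs at j=2)
  i=3: ✓ (rhs at j=3)
  i=4: ✓ (rhs at j=4)
  i=5: ✓ (rhs at j=5)
  i=6: ✓ (rhs at j=6)
  i=7: ✗ (lhs fails at k=7 before rhs at j=11)
  i=8: ✗ (lhs fails at k=8 before rhs at j=11)

0, 1, 2, 3, 4, 5, 6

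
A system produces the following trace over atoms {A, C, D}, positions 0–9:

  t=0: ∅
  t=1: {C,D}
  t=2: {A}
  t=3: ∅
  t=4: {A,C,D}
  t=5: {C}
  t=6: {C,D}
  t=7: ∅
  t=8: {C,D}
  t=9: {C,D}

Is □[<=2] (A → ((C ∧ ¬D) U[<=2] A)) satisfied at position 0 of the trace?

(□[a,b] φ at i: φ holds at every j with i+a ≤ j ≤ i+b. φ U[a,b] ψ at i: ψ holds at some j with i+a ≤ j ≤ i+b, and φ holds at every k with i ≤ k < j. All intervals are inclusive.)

Check (A → ((C ∧ ¬D) U[<=2] A)) at every j in [0,2]:
  j=0: antecedent false → ✓
  j=1: antecedent false → ✓
  j=2: antecedent true; consequent holds → ✓
All positions satisfy it → formula holds.

Holds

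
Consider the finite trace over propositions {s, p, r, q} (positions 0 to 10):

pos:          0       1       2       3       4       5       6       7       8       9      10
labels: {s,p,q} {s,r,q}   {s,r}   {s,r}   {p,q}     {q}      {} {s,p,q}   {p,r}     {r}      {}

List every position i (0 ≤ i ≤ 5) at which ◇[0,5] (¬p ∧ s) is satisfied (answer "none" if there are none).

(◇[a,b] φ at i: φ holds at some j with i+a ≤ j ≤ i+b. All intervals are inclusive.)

0, 1, 2, 3

Evaluate at each i in [0,5]:
  i=0: ✓ (witness j=1)
  i=1: ✓ (witness j=1)
  i=2: ✓ (witness j=2)
  i=3: ✓ (witness j=3)
  i=4: ✗ (none in [4,9])
  i=5: ✗ (none in [5,10])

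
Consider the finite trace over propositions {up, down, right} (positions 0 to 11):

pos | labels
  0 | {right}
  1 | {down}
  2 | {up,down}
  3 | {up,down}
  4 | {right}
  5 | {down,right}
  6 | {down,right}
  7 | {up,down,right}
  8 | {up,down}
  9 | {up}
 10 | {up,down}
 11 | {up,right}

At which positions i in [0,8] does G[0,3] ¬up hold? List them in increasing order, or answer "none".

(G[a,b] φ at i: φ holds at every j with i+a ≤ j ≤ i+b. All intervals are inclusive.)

Evaluate at each i in [0,8]:
  i=0: ✗ (fails at j=2)
  i=1: ✗ (fails at j=2)
  i=2: ✗ (fails at j=2)
  i=3: ✗ (fails at j=3)
  i=4: ✗ (fails at j=7)
  i=5: ✗ (fails at j=7)
  i=6: ✗ (fails at j=7)
  i=7: ✗ (fails at j=7)
  i=8: ✗ (fails at j=8)

none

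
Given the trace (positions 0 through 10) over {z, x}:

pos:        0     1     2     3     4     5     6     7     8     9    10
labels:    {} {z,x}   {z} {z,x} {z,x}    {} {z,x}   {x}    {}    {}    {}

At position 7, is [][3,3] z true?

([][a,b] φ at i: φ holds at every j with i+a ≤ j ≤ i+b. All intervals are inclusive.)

Check z at every j in [10,10]:
  j=10: false
Fails at j=10 → formula fails.

False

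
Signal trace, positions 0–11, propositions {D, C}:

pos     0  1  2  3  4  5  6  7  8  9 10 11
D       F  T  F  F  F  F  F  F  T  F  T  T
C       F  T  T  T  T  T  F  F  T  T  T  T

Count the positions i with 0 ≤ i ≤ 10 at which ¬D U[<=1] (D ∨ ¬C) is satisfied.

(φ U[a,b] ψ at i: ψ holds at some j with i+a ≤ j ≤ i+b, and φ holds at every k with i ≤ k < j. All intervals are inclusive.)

8

Evaluate at each i in [0,10]:
  i=0: ✓ (rhs at j=0)
  i=1: ✓ (rhs at j=1)
  i=2: ✗ (no rhs in [2,3])
  i=3: ✗ (no rhs in [3,4])
  i=4: ✗ (no rhs in [4,5])
  i=5: ✓ (rhs at j=6; lhs holds on [5,5])
  i=6: ✓ (rhs at j=6)
  i=7: ✓ (rhs at j=7)
  i=8: ✓ (rhs at j=8)
  i=9: ✓ (rhs at j=10; lhs holds on [9,9])
  i=10: ✓ (rhs at j=10)
Positions where it holds: {0, 1, 5, 6, 7, 8, 9, 10} → 8.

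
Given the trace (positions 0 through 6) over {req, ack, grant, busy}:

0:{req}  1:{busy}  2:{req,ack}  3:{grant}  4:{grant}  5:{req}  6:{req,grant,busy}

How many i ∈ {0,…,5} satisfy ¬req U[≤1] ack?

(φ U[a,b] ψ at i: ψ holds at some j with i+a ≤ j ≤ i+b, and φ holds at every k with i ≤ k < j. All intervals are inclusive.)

2

Evaluate at each i in [0,5]:
  i=0: ✗ (no rhs in [0,1])
  i=1: ✓ (rhs at j=2; lhs holds on [1,1])
  i=2: ✓ (rhs at j=2)
  i=3: ✗ (no rhs in [3,4])
  i=4: ✗ (no rhs in [4,5])
  i=5: ✗ (no rhs in [5,6])
Positions where it holds: {1, 2} → 2.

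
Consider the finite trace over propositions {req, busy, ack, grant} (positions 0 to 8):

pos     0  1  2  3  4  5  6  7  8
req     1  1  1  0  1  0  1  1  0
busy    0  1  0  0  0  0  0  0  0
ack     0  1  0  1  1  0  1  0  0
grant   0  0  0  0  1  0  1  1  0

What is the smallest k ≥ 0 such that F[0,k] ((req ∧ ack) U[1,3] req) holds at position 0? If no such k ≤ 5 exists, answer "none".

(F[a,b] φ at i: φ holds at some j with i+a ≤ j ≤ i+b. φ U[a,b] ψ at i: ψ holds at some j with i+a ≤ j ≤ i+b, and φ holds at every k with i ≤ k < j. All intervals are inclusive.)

1

Scan j = 0,1,… for ((req ∧ ack) U[1,3] req):
  j=0: fails
  j=1: holds
First hit at j=1, so smallest k = 1-0 = 1.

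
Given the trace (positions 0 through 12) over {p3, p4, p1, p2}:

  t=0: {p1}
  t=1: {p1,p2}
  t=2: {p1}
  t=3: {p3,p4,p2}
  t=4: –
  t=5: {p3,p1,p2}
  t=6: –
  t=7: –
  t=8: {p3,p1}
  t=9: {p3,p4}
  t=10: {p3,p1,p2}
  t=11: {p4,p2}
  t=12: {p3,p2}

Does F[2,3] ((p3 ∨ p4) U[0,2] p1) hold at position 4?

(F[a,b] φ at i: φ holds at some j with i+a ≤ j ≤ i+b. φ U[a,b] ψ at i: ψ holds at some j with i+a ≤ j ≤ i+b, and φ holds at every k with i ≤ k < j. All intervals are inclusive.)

False

Check ((p3 ∨ p4) U[0,2] p1) at each j in [6,7]:
  j=6: fails
  j=7: fails
No position in the window satisfies it → formula fails.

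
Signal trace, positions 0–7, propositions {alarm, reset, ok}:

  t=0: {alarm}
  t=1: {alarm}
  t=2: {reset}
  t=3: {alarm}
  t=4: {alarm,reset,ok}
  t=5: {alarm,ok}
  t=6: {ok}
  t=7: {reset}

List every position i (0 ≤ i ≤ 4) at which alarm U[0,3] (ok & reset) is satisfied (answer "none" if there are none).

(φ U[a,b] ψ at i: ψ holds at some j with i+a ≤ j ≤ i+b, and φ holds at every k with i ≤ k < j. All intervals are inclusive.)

Evaluate at each i in [0,4]:
  i=0: ✗ (no rhs in [0,3])
  i=1: ✗ (lhs fails at k=2 before rhs at j=4)
  i=2: ✗ (lhs fails at k=2 before rhs at j=4)
  i=3: ✓ (rhs at j=4; lhs holds on [3,3])
  i=4: ✓ (rhs at j=4)

3, 4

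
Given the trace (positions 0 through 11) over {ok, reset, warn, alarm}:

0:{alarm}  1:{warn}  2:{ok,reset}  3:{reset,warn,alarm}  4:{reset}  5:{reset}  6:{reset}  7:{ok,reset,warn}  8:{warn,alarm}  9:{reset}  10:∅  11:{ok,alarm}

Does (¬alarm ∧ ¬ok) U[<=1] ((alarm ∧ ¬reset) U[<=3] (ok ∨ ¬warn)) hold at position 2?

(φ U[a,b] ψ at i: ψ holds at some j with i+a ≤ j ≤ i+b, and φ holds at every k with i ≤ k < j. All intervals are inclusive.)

Need some j in [2,3] with ((alarm ∧ ¬reset) U[<=3] (ok ∨ ¬warn)), and (¬alarm ∧ ¬ok) at every k in [2,j-1].
  j=2: ((alarm ∧ ¬reset) U[<=3] (ok ∨ ¬warn)) holds; no prefix to check → satisfied.

True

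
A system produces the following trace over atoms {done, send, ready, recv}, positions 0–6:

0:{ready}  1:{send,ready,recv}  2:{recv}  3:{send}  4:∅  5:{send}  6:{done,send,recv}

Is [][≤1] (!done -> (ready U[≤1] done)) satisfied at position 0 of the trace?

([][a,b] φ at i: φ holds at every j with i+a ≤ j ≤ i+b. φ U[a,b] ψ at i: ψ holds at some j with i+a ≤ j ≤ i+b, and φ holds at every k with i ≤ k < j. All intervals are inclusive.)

Check (!done -> (ready U[≤1] done)) at every j in [0,1]:
  j=0: antecedent true; consequent fails → ✗
  j=1: antecedent true; consequent fails → ✗
Fails at j=0 → formula fails.

False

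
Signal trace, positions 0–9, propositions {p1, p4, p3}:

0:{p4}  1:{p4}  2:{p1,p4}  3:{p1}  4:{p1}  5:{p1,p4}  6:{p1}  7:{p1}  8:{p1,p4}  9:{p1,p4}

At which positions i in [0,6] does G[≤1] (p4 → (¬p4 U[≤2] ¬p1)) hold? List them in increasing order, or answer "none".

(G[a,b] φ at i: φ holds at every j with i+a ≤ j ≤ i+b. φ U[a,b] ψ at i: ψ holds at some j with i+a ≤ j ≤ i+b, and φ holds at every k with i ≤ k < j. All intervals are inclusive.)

0, 3, 6

Evaluate at each i in [0,6]:
  i=0: ✓ (all of [0,1])
  i=1: ✗ (fails at j=2)
  i=2: ✗ (fails at j=2)
  i=3: ✓ (all of [3,4])
  i=4: ✗ (fails at j=5)
  i=5: ✗ (fails at j=5)
  i=6: ✓ (all of [6,7])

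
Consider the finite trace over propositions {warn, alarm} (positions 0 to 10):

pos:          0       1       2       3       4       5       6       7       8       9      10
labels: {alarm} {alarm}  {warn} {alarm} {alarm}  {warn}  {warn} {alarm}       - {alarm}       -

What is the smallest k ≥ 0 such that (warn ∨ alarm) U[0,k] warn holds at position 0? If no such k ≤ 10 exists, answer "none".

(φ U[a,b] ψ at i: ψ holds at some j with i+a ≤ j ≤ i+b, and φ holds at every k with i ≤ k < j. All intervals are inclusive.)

Need earliest j ≥ 0 with warn, and (warn ∨ alarm) at every k in [0,j-1].
  j=0: rhs fails.
  j=1: rhs fails.
  j=2: rhs holds; lhs holds on [0,1]. k = 2.

2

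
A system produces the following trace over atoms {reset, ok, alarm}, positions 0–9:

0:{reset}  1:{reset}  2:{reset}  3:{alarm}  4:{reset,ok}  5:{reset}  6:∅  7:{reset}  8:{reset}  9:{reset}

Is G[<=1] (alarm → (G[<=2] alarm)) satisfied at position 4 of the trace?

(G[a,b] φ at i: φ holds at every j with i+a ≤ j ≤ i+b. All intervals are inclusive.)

True

Check (alarm → (G[<=2] alarm)) at every j in [4,5]:
  j=4: antecedent false → ✓
  j=5: antecedent false → ✓
All positions satisfy it → formula holds.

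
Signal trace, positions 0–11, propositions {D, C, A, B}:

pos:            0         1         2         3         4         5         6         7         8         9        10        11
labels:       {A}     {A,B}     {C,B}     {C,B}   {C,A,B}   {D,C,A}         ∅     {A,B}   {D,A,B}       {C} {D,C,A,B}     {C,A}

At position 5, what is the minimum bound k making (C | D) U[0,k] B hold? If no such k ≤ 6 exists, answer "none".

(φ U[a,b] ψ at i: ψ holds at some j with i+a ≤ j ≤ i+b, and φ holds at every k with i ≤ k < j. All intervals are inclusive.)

none

Need earliest j ≥ 5 with B, and (C | D) at every k in [5,j-1].
  j=5: rhs fails.
  j=6: rhs fails.
  j=7: rhs holds but lhs fails at k=6.
  j=8: rhs holds but lhs fails at k=6.
  j=9: rhs fails.
  j=10: rhs holds but lhs fails at k=6.
  j=11: rhs fails.
No witness within the range → none.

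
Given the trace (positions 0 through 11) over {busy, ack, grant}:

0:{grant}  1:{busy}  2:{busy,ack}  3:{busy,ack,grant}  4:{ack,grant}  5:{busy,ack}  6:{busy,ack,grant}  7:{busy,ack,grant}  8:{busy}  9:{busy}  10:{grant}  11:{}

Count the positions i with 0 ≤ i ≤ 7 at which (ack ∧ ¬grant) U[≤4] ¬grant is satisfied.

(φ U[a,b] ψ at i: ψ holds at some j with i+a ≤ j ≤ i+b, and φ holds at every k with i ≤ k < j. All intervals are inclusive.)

Evaluate at each i in [0,7]:
  i=0: ✗ (lhs fails at k=0 before rhs at j=1)
  i=1: ✓ (rhs at j=1)
  i=2: ✓ (rhs at j=2)
  i=3: ✗ (lhs fails at k=3 before rhs at j=5)
  i=4: ✗ (lhs fails at k=4 before rhs at j=5)
  i=5: ✓ (rhs at j=5)
  i=6: ✗ (lhs fails at k=6 before rhs at j=8)
  i=7: ✗ (lhs fails at k=7 before rhs at j=8)
Positions where it holds: {1, 2, 5} → 3.

3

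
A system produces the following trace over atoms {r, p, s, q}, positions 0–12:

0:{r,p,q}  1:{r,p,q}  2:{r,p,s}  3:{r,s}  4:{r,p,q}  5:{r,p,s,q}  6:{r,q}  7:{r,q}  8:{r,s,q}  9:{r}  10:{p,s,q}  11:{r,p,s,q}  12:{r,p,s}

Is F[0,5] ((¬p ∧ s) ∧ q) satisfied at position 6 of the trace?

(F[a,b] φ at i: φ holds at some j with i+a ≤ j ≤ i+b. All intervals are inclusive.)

Check ((¬p ∧ s) ∧ q) at each j in [6,11]:
  j=6: false
  j=7: false
  j=8: true
  j=9: false
  j=10: false
  j=11: false
Found at j=8 → formula holds.

Yes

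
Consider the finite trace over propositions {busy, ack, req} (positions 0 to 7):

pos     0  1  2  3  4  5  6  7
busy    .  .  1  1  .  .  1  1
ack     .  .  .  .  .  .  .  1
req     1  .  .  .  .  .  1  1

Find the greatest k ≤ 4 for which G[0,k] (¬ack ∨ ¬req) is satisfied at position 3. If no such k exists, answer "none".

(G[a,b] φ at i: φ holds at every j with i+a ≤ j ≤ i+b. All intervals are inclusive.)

(¬ack ∨ ¬req) must hold from j=3 onward; find where it first fails.
  j=3: holds
  j=4: holds
  j=5: holds
  j=6: holds
  j=7: fails
Holds on [3,6], so largest k = 3.

3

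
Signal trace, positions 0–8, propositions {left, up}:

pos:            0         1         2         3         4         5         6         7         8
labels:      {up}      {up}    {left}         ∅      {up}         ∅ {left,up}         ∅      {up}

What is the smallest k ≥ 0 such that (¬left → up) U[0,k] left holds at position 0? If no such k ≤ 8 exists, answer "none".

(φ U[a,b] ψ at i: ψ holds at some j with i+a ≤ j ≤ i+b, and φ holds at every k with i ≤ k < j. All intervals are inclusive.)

2

Need earliest j ≥ 0 with left, and (¬left → up) at every k in [0,j-1].
  j=0: rhs fails.
  j=1: rhs fails.
  j=2: rhs holds; lhs holds on [0,1]. k = 2.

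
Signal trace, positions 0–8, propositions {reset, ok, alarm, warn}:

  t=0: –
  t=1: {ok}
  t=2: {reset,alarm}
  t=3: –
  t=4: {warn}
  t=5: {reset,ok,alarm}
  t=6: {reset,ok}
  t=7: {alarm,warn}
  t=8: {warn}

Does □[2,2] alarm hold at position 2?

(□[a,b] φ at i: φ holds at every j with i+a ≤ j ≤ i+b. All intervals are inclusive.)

Check alarm at every j in [4,4]:
  j=4: false
Fails at j=4 → formula fails.

No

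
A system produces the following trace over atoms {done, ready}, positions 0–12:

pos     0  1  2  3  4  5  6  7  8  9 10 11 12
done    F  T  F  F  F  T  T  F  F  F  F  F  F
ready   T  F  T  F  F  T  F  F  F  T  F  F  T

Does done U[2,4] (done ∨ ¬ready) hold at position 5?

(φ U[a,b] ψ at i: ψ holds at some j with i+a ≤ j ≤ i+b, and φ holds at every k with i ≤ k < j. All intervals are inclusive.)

Need some j in [7,9] with (done ∨ ¬ready), and done at every k in [5,j-1].
  j=7: (done ∨ ¬ready) holds; done holds at every k in [5,6] → satisfied.

True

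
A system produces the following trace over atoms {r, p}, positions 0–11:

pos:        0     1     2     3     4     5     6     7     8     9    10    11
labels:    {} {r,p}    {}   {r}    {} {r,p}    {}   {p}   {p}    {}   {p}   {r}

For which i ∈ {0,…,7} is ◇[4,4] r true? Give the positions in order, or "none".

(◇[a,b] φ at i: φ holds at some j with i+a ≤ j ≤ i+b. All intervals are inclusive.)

Evaluate at each i in [0,7]:
  i=0: ✗ (none in [4,4])
  i=1: ✓ (witness j=5)
  i=2: ✗ (none in [6,6])
  i=3: ✗ (none in [7,7])
  i=4: ✗ (none in [8,8])
  i=5: ✗ (none in [9,9])
  i=6: ✗ (none in [10,10])
  i=7: ✓ (witness j=11)

1, 7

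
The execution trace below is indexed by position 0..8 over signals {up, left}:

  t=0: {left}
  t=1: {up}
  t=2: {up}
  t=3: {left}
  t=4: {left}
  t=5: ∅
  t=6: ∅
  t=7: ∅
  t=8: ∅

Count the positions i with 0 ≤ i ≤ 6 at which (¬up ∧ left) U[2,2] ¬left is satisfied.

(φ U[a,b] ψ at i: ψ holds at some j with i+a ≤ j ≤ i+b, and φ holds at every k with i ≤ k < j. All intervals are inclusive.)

Evaluate at each i in [0,6]:
  i=0: ✗ (lhs fails at k=1 before rhs at j=2)
  i=1: ✗ (no rhs in [3,3])
  i=2: ✗ (no rhs in [4,4])
  i=3: ✓ (rhs at j=5; lhs holds on [3,4])
  i=4: ✗ (lhs fails at k=5 before rhs at j=6)
  i=5: ✗ (lhs fails at k=5 before rhs at j=7)
  i=6: ✗ (lhs fails at k=6 before rhs at j=8)
Positions where it holds: {3} → 1.

1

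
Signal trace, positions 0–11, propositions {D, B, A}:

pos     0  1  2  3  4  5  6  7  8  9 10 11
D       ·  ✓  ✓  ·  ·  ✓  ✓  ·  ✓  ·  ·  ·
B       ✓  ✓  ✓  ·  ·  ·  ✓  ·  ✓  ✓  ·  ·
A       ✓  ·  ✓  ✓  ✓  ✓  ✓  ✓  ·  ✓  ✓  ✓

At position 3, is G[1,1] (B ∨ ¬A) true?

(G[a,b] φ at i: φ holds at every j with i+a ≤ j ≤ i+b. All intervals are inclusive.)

Check (B ∨ ¬A) at every j in [4,4]:
  j=4: false
Fails at j=4 → formula fails.

No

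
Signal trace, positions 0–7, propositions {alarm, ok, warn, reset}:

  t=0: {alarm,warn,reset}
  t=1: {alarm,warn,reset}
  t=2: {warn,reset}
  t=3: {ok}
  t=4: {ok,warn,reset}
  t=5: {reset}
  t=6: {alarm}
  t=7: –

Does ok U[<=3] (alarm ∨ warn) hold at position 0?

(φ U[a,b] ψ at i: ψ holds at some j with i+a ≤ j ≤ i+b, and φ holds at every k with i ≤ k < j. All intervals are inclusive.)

Holds

Need some j in [0,3] with (alarm ∨ warn), and ok at every k in [0,j-1].
  j=0: (alarm ∨ warn) holds; no prefix to check → satisfied.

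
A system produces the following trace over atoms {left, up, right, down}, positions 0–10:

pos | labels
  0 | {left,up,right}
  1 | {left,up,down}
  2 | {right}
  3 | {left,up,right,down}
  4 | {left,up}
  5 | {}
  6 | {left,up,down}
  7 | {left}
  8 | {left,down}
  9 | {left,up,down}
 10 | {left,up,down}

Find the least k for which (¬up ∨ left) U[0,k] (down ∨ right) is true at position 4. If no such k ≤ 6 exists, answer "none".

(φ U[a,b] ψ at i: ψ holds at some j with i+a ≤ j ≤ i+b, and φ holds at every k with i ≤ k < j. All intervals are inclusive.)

2

Need earliest j ≥ 4 with (down ∨ right), and (¬up ∨ left) at every k in [4,j-1].
  j=4: rhs fails.
  j=5: rhs fails.
  j=6: rhs holds; lhs holds on [4,5]. k = 2.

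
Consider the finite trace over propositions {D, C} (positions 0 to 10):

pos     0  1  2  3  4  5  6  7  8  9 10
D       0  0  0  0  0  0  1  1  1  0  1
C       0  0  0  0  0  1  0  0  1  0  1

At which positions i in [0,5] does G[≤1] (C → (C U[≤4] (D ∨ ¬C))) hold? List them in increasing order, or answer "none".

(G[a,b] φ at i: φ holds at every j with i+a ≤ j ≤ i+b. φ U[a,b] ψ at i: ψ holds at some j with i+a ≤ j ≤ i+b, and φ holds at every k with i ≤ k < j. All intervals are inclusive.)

0, 1, 2, 3, 4, 5

Evaluate at each i in [0,5]:
  i=0: ✓ (all of [0,1])
  i=1: ✓ (all of [1,2])
  i=2: ✓ (all of [2,3])
  i=3: ✓ (all of [3,4])
  i=4: ✓ (all of [4,5])
  i=5: ✓ (all of [5,6])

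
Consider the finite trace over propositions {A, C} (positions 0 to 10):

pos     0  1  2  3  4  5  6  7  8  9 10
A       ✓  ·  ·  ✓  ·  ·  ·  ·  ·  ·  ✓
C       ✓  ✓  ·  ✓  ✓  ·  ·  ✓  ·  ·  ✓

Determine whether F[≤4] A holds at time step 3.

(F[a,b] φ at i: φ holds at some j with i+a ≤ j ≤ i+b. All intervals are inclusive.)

True

Check A at each j in [3,7]:
  j=3: true
  j=4: false
  j=5: false
  j=6: false
  j=7: false
Found at j=3 → formula holds.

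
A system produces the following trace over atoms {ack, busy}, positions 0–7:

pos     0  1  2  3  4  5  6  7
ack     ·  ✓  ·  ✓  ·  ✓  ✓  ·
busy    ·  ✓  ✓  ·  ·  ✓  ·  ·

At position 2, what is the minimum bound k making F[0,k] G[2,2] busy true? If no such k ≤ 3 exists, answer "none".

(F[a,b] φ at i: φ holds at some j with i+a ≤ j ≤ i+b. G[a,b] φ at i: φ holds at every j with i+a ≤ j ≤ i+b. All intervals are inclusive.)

Scan j = 2,3,… for G[2,2] busy:
  j=2: fails
  j=3: holds
First hit at j=3, so smallest k = 3-2 = 1.

1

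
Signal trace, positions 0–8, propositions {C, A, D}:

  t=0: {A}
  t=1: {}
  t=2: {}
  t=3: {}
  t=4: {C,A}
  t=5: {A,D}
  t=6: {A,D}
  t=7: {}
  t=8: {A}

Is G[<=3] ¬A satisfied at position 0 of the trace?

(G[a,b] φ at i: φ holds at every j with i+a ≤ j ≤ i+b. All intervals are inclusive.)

False

Check ¬A at every j in [0,3]:
  j=0: false
  j=1: true
  j=2: true
  j=3: true
Fails at j=0 → formula fails.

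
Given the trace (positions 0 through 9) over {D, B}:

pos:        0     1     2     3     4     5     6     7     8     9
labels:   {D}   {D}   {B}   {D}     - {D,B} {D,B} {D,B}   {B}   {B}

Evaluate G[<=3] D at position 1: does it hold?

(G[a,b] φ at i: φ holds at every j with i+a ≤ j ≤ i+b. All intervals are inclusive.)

No

Check D at every j in [1,4]:
  j=1: true
  j=2: false
  j=3: true
  j=4: false
Fails at j=2 → formula fails.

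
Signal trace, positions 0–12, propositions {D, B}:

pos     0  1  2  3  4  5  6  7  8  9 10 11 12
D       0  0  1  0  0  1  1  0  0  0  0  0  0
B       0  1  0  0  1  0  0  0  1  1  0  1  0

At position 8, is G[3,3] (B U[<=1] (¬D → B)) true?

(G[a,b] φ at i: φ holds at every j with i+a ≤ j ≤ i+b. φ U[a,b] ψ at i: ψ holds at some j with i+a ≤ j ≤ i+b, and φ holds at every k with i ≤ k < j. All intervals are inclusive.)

Check (B U[<=1] (¬D → B)) at every j in [11,11]:
  j=11: holds
All positions satisfy it → formula holds.

Holds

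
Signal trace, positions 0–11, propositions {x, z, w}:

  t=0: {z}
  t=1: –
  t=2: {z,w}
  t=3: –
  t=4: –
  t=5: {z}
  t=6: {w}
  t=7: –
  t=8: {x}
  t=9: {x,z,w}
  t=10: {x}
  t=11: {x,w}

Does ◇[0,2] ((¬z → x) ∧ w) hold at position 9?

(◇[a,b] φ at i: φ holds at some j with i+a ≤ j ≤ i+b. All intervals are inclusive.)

Check ((¬z → x) ∧ w) at each j in [9,11]:
  j=9: true
  j=10: false
  j=11: true
Found at j=9 → formula holds.

Holds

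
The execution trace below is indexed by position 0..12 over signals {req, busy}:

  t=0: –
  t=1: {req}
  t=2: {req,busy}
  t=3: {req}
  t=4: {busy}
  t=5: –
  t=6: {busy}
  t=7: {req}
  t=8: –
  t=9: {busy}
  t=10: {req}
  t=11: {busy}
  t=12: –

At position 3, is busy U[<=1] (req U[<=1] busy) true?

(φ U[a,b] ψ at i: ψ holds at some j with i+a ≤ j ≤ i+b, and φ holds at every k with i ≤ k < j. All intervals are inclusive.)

Need some j in [3,4] with (req U[<=1] busy), and busy at every k in [3,j-1].
  j=3: (req U[<=1] busy) holds; no prefix to check → satisfied.

Yes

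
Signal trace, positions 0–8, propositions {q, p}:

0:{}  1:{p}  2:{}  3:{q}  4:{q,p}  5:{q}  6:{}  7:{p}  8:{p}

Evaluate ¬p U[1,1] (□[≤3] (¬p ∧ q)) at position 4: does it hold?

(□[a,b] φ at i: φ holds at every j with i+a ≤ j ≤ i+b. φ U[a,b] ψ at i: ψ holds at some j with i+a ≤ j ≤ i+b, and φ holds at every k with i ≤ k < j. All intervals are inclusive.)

Need some j in [5,5] with □[≤3] (¬p ∧ q), and ¬p at every k in [4,j-1].
  j=5: □[≤3] (¬p ∧ q) — fails at 6.
No j in the window works → until fails.

False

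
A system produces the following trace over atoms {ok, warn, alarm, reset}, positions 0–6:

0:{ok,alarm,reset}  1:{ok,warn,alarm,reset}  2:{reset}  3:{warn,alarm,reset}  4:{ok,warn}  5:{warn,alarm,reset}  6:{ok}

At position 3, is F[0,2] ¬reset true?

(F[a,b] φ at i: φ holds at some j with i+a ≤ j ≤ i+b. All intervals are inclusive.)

Check ¬reset at each j in [3,5]:
  j=3: false
  j=4: true
  j=5: false
Found at j=4 → formula holds.

Yes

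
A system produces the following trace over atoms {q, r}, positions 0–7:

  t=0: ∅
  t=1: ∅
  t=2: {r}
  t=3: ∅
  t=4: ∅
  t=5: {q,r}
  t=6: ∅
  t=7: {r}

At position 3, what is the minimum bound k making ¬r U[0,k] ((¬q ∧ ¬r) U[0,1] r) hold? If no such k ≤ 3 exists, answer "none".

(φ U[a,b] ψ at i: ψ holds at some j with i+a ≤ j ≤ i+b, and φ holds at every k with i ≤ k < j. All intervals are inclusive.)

1

Need earliest j ≥ 3 with ((¬q ∧ ¬r) U[0,1] r), and ¬r at every k in [3,j-1].
  j=3: rhs fails.
  j=4: rhs holds; lhs holds on [3,3]. k = 1.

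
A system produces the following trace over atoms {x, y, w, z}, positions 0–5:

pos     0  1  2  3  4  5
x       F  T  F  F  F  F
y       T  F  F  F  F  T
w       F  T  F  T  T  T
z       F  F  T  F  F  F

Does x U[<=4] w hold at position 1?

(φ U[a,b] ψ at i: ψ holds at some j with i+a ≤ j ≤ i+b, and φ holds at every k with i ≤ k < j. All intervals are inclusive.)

True

Need some j in [1,5] with w, and x at every k in [1,j-1].
  j=1: w holds; no prefix to check → satisfied.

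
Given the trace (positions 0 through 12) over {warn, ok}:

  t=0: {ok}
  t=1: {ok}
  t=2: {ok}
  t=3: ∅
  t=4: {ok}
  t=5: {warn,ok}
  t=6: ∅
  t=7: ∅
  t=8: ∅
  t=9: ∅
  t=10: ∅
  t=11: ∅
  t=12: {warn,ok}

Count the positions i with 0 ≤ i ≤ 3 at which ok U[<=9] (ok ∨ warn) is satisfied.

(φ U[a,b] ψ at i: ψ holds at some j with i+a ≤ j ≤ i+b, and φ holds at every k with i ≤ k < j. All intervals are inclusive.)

3

Evaluate at each i in [0,3]:
  i=0: ✓ (rhs at j=0)
  i=1: ✓ (rhs at j=1)
  i=2: ✓ (rhs at j=2)
  i=3: ✗ (lhs fails at k=3 before rhs at j=4)
Positions where it holds: {0, 1, 2} → 3.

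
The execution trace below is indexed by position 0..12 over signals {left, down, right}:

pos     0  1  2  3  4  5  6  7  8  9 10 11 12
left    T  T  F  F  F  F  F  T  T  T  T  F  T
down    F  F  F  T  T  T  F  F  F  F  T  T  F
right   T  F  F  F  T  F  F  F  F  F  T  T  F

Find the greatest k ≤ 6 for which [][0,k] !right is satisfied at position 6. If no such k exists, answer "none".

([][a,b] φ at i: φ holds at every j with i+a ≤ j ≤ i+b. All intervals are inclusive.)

!right must hold from j=6 onward; find where it first fails.
  j=6: holds
  j=7: holds
  j=8: holds
  j=9: holds
  j=10: fails
Holds on [6,9], so largest k = 3.

3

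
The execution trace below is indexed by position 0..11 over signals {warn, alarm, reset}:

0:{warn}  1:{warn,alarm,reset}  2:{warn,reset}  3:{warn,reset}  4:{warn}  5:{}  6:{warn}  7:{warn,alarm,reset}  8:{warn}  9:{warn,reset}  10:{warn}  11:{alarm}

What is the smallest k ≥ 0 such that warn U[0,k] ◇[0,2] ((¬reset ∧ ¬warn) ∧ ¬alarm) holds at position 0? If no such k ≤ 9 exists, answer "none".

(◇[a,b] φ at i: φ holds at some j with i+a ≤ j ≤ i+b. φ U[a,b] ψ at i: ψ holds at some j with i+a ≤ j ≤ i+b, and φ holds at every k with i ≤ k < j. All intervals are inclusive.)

3

Need earliest j ≥ 0 with ◇[0,2] ((¬reset ∧ ¬warn) ∧ ¬alarm), and warn at every k in [0,j-1].
  j=0: rhs fails.
  j=1: rhs fails.
  j=2: rhs fails.
  j=3: rhs holds; lhs holds on [0,2]. k = 3.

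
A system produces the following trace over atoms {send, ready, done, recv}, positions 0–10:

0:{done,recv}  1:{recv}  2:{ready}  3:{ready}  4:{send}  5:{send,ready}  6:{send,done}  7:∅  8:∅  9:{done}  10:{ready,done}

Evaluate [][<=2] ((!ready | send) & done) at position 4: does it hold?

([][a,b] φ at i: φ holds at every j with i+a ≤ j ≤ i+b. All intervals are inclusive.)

Does not hold

Check ((!ready | send) & done) at every j in [4,6]:
  j=4: false
  j=5: false
  j=6: true
Fails at j=4 → formula fails.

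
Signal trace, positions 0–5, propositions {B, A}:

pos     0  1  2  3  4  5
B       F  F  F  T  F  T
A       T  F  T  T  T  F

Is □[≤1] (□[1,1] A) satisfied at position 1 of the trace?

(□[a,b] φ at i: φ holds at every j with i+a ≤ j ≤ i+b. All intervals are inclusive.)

Holds

Check □[1,1] A at every j in [1,2]:
  j=1: holds on [2,2]
  j=2: holds on [3,3]
All positions satisfy it → formula holds.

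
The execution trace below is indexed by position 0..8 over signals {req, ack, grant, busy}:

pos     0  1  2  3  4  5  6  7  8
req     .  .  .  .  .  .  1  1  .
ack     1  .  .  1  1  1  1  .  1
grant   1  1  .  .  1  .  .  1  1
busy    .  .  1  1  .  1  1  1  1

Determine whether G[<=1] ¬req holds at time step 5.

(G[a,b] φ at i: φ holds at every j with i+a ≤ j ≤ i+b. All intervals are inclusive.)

Check ¬req at every j in [5,6]:
  j=5: true
  j=6: false
Fails at j=6 → formula fails.

False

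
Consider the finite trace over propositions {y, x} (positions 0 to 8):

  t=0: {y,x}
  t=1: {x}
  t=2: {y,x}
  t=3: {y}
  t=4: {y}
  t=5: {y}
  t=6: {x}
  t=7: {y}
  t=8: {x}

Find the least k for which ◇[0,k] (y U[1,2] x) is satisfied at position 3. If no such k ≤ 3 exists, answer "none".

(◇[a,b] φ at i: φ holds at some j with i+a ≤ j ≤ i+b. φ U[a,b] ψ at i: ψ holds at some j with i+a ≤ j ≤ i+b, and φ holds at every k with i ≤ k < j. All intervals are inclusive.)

1

Scan j = 3,4,… for (y U[1,2] x):
  j=3: fails
  j=4: holds
First hit at j=4, so smallest k = 4-3 = 1.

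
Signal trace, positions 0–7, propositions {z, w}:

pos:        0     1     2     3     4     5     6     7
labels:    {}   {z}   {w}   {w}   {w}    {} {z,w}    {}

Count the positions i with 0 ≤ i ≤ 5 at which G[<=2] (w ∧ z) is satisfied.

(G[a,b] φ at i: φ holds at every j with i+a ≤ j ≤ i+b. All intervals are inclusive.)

0

Evaluate at each i in [0,5]:
  i=0: ✗ (fails at j=0)
  i=1: ✗ (fails at j=1)
  i=2: ✗ (fails at j=2)
  i=3: ✗ (fails at j=3)
  i=4: ✗ (fails at j=4)
  i=5: ✗ (fails at j=5)
Positions where it holds: {} → 0.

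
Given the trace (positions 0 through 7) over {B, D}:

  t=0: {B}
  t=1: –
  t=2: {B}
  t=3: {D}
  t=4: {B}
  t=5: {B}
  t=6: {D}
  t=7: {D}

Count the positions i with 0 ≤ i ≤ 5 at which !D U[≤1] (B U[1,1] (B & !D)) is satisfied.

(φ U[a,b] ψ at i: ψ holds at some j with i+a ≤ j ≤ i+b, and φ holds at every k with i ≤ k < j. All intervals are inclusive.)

Evaluate at each i in [0,5]:
  i=0: ✗ (no rhs in [0,1])
  i=1: ✗ (no rhs in [1,2])
  i=2: ✗ (no rhs in [2,3])
  i=3: ✗ (lhs fails at k=3 before rhs at j=4)
  i=4: ✓ (rhs at j=4)
  i=5: ✗ (no rhs in [5,6])
Positions where it holds: {4} → 1.

1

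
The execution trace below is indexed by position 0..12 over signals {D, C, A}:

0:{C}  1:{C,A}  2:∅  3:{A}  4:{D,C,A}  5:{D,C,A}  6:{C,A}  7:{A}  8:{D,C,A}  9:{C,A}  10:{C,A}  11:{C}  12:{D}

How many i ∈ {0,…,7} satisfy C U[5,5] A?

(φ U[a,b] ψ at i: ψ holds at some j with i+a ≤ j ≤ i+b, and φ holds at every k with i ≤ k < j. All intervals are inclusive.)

0

Evaluate at each i in [0,7]:
  i=0: ✗ (lhs fails at k=2 before rhs at j=5)
  i=1: ✗ (lhs fails at k=2 before rhs at j=6)
  i=2: ✗ (lhs fails at k=2 before rhs at j=7)
  i=3: ✗ (lhs fails at k=3 before rhs at j=8)
  i=4: ✗ (lhs fails at k=7 before rhs at j=9)
  i=5: ✗ (lhs fails at k=7 before rhs at j=10)
  i=6: ✗ (no rhs in [11,11])
  i=7: ✗ (no rhs in [12,12])
Positions where it holds: {} → 0.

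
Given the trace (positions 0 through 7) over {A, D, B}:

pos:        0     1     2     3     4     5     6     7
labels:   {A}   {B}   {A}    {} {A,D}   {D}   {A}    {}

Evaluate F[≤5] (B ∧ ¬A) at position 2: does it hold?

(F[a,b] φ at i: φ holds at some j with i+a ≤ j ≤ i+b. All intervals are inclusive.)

Does not hold

Check (B ∧ ¬A) at each j in [2,7]:
  j=2: false
  j=3: false
  j=4: false
  j=5: false
  j=6: false
  j=7: false
No position in the window satisfies it → formula fails.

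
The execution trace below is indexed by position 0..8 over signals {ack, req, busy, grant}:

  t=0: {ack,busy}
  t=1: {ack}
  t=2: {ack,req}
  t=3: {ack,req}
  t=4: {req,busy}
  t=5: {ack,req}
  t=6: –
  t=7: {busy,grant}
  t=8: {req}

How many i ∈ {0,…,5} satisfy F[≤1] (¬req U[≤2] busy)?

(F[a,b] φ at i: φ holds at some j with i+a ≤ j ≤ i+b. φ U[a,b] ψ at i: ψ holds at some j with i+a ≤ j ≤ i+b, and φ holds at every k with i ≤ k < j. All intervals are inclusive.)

4

Evaluate at each i in [0,5]:
  i=0: ✓ (witness j=0)
  i=1: ✗ (none in [1,2])
  i=2: ✗ (none in [2,3])
  i=3: ✓ (witness j=4)
  i=4: ✓ (witness j=4)
  i=5: ✓ (witness j=6)
Positions where it holds: {0, 3, 4, 5} → 4.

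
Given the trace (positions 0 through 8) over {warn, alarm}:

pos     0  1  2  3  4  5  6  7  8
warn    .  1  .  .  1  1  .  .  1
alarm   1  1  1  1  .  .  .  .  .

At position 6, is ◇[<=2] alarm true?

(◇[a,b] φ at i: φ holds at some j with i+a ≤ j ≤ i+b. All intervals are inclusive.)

Check alarm at each j in [6,8]:
  j=6: false
  j=7: false
  j=8: false
No position in the window satisfies it → formula fails.

False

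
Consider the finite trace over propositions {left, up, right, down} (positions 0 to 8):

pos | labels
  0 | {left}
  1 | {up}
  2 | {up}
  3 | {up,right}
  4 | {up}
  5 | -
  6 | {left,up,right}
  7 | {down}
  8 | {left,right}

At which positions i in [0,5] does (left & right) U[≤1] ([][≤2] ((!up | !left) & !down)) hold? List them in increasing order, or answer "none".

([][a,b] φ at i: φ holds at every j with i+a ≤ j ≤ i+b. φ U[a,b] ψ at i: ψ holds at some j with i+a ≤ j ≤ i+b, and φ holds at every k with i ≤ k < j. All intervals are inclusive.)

0, 1, 2, 3

Evaluate at each i in [0,5]:
  i=0: ✓ (rhs at j=0)
  i=1: ✓ (rhs at j=1)
  i=2: ✓ (rhs at j=2)
  i=3: ✓ (rhs at j=3)
  i=4: ✗ (no rhs in [4,5])
  i=5: ✗ (no rhs in [5,6])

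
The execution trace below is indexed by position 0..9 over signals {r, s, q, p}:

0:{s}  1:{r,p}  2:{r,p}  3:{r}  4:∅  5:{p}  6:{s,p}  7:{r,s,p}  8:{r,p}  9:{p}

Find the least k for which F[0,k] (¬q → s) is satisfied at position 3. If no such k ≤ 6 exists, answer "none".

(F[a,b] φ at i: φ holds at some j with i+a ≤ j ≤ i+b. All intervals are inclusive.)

3

Scan j = 3,4,… for (¬q → s):
  j=3: fails
  j=4: fails
  j=5: fails
  j=6: holds
First hit at j=6, so smallest k = 6-3 = 3.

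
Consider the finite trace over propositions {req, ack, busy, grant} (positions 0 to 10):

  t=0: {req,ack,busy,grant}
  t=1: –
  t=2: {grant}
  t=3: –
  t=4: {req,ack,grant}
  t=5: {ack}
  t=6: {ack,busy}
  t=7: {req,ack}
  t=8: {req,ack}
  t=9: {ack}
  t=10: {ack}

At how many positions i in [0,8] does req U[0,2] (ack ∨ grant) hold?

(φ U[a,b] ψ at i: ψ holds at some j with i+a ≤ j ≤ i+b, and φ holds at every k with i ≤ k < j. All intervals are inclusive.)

7

Evaluate at each i in [0,8]:
  i=0: ✓ (rhs at j=0)
  i=1: ✗ (lhs fails at k=1 before rhs at j=2)
  i=2: ✓ (rhs at j=2)
  i=3: ✗ (lhs fails at k=3 before rhs at j=4)
  i=4: ✓ (rhs at j=4)
  i=5: ✓ (rhs at j=5)
  i=6: ✓ (rhs at j=6)
  i=7: ✓ (rhs at j=7)
  i=8: ✓ (rhs at j=8)
Positions where it holds: {0, 2, 4, 5, 6, 7, 8} → 7.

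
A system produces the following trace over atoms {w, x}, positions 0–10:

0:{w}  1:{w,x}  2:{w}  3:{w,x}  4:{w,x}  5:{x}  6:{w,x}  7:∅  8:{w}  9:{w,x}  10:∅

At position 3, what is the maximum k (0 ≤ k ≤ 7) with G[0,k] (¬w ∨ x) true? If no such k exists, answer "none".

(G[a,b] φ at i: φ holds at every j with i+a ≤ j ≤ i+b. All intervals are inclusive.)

4

(¬w ∨ x) must hold from j=3 onward; find where it first fails.
  j=3: holds
  j=4: holds
  j=5: holds
  j=6: holds
  j=7: holds
  j=8: fails
Holds on [3,7], so largest k = 4.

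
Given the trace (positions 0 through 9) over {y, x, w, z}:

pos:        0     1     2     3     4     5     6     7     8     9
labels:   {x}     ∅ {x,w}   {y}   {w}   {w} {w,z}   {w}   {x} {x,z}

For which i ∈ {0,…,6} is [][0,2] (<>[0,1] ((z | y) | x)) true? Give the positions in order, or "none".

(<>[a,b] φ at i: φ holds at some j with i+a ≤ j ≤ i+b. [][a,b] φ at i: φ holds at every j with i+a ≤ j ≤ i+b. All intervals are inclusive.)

0, 1, 5, 6

Evaluate at each i in [0,6]:
  i=0: ✓ (all of [0,2])
  i=1: ✓ (all of [1,3])
  i=2: ✗ (fails at j=4)
  i=3: ✗ (fails at j=4)
  i=4: ✗ (fails at j=4)
  i=5: ✓ (all of [5,7])
  i=6: ✓ (all of [6,8])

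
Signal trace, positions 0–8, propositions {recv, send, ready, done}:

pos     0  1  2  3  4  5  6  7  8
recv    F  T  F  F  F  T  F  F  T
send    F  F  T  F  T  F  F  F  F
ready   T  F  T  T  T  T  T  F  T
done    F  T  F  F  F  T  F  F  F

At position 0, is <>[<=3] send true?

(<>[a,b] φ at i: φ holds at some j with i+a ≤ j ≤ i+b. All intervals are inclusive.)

Check send at each j in [0,3]:
  j=0: false
  j=1: false
  j=2: true
  j=3: false
Found at j=2 → formula holds.

Yes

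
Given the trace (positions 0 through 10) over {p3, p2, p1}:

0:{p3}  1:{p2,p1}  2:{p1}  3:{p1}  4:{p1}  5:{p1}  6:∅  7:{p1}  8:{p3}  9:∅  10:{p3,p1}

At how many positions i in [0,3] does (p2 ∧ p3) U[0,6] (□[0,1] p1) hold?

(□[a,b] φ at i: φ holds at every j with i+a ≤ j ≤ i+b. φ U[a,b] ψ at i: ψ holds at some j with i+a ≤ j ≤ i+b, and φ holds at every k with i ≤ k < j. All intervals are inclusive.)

3

Evaluate at each i in [0,3]:
  i=0: ✗ (lhs fails at k=0 before rhs at j=1)
  i=1: ✓ (rhs at j=1)
  i=2: ✓ (rhs at j=2)
  i=3: ✓ (rhs at j=3)
Positions where it holds: {1, 2, 3} → 3.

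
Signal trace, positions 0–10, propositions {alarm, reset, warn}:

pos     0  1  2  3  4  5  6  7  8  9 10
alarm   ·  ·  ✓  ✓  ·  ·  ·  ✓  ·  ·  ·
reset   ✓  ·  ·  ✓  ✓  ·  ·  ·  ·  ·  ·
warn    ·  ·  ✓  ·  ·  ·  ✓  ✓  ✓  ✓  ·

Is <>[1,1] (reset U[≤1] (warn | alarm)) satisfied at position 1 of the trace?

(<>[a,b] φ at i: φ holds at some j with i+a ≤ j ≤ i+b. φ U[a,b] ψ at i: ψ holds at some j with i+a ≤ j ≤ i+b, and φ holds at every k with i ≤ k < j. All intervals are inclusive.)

Check (reset U[≤1] (warn | alarm)) at each j in [2,2]:
  j=2: holds
Found at j=2 → formula holds.

Yes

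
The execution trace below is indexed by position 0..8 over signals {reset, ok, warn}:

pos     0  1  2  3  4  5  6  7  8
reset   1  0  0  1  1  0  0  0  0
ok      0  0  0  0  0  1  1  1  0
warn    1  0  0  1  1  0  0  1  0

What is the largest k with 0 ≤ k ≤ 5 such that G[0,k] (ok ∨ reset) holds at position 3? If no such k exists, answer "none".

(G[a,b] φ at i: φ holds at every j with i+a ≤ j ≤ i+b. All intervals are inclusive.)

4

(ok ∨ reset) must hold from j=3 onward; find where it first fails.
  j=3: holds
  j=4: holds
  j=5: holds
  j=6: holds
  j=7: holds
  j=8: fails
Holds on [3,7], so largest k = 4.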